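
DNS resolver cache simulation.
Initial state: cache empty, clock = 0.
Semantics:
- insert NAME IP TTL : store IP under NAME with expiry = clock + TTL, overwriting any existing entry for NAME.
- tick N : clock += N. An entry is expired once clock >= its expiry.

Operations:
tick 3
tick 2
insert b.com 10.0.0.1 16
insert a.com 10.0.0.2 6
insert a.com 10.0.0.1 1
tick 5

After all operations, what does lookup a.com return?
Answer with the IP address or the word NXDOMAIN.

Answer: NXDOMAIN

Derivation:
Op 1: tick 3 -> clock=3.
Op 2: tick 2 -> clock=5.
Op 3: insert b.com -> 10.0.0.1 (expiry=5+16=21). clock=5
Op 4: insert a.com -> 10.0.0.2 (expiry=5+6=11). clock=5
Op 5: insert a.com -> 10.0.0.1 (expiry=5+1=6). clock=5
Op 6: tick 5 -> clock=10. purged={a.com}
lookup a.com: not in cache (expired or never inserted)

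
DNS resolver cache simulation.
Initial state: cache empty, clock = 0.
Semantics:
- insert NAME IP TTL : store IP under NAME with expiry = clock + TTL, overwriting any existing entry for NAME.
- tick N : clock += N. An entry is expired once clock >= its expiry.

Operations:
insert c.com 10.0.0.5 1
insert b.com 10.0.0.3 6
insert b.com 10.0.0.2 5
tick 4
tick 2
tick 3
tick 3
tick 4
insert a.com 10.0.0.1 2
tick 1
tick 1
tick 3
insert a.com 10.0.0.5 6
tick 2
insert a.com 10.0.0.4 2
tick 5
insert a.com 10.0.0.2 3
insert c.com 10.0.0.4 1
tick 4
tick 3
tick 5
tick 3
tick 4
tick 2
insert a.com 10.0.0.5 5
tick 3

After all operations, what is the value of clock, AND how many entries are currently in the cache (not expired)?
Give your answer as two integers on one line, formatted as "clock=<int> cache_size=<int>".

Answer: clock=52 cache_size=1

Derivation:
Op 1: insert c.com -> 10.0.0.5 (expiry=0+1=1). clock=0
Op 2: insert b.com -> 10.0.0.3 (expiry=0+6=6). clock=0
Op 3: insert b.com -> 10.0.0.2 (expiry=0+5=5). clock=0
Op 4: tick 4 -> clock=4. purged={c.com}
Op 5: tick 2 -> clock=6. purged={b.com}
Op 6: tick 3 -> clock=9.
Op 7: tick 3 -> clock=12.
Op 8: tick 4 -> clock=16.
Op 9: insert a.com -> 10.0.0.1 (expiry=16+2=18). clock=16
Op 10: tick 1 -> clock=17.
Op 11: tick 1 -> clock=18. purged={a.com}
Op 12: tick 3 -> clock=21.
Op 13: insert a.com -> 10.0.0.5 (expiry=21+6=27). clock=21
Op 14: tick 2 -> clock=23.
Op 15: insert a.com -> 10.0.0.4 (expiry=23+2=25). clock=23
Op 16: tick 5 -> clock=28. purged={a.com}
Op 17: insert a.com -> 10.0.0.2 (expiry=28+3=31). clock=28
Op 18: insert c.com -> 10.0.0.4 (expiry=28+1=29). clock=28
Op 19: tick 4 -> clock=32. purged={a.com,c.com}
Op 20: tick 3 -> clock=35.
Op 21: tick 5 -> clock=40.
Op 22: tick 3 -> clock=43.
Op 23: tick 4 -> clock=47.
Op 24: tick 2 -> clock=49.
Op 25: insert a.com -> 10.0.0.5 (expiry=49+5=54). clock=49
Op 26: tick 3 -> clock=52.
Final clock = 52
Final cache (unexpired): {a.com} -> size=1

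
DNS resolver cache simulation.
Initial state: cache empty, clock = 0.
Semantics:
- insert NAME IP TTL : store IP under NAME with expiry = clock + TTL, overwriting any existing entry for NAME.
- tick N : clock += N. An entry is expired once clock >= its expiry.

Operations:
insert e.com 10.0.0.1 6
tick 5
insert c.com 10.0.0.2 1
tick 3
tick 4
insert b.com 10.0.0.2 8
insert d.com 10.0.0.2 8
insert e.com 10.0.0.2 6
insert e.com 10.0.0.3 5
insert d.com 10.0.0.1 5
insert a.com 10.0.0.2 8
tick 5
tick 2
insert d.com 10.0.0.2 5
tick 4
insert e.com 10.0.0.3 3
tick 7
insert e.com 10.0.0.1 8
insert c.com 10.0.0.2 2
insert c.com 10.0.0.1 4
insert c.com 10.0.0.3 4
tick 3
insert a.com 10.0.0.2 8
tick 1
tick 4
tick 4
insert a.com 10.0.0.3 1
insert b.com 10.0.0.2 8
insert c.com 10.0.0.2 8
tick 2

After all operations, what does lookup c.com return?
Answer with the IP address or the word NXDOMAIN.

Op 1: insert e.com -> 10.0.0.1 (expiry=0+6=6). clock=0
Op 2: tick 5 -> clock=5.
Op 3: insert c.com -> 10.0.0.2 (expiry=5+1=6). clock=5
Op 4: tick 3 -> clock=8. purged={c.com,e.com}
Op 5: tick 4 -> clock=12.
Op 6: insert b.com -> 10.0.0.2 (expiry=12+8=20). clock=12
Op 7: insert d.com -> 10.0.0.2 (expiry=12+8=20). clock=12
Op 8: insert e.com -> 10.0.0.2 (expiry=12+6=18). clock=12
Op 9: insert e.com -> 10.0.0.3 (expiry=12+5=17). clock=12
Op 10: insert d.com -> 10.0.0.1 (expiry=12+5=17). clock=12
Op 11: insert a.com -> 10.0.0.2 (expiry=12+8=20). clock=12
Op 12: tick 5 -> clock=17. purged={d.com,e.com}
Op 13: tick 2 -> clock=19.
Op 14: insert d.com -> 10.0.0.2 (expiry=19+5=24). clock=19
Op 15: tick 4 -> clock=23. purged={a.com,b.com}
Op 16: insert e.com -> 10.0.0.3 (expiry=23+3=26). clock=23
Op 17: tick 7 -> clock=30. purged={d.com,e.com}
Op 18: insert e.com -> 10.0.0.1 (expiry=30+8=38). clock=30
Op 19: insert c.com -> 10.0.0.2 (expiry=30+2=32). clock=30
Op 20: insert c.com -> 10.0.0.1 (expiry=30+4=34). clock=30
Op 21: insert c.com -> 10.0.0.3 (expiry=30+4=34). clock=30
Op 22: tick 3 -> clock=33.
Op 23: insert a.com -> 10.0.0.2 (expiry=33+8=41). clock=33
Op 24: tick 1 -> clock=34. purged={c.com}
Op 25: tick 4 -> clock=38. purged={e.com}
Op 26: tick 4 -> clock=42. purged={a.com}
Op 27: insert a.com -> 10.0.0.3 (expiry=42+1=43). clock=42
Op 28: insert b.com -> 10.0.0.2 (expiry=42+8=50). clock=42
Op 29: insert c.com -> 10.0.0.2 (expiry=42+8=50). clock=42
Op 30: tick 2 -> clock=44. purged={a.com}
lookup c.com: present, ip=10.0.0.2 expiry=50 > clock=44

Answer: 10.0.0.2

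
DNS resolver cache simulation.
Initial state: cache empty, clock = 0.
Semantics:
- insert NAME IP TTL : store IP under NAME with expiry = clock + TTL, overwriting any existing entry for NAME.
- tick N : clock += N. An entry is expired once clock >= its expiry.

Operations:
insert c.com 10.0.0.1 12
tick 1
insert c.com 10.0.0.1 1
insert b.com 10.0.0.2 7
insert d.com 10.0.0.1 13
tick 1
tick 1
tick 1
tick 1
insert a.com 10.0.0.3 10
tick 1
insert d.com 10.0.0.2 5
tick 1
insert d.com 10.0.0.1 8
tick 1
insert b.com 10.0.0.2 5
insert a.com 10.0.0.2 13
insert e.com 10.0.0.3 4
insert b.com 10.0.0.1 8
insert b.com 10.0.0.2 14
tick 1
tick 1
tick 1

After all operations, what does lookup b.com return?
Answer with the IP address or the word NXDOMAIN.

Op 1: insert c.com -> 10.0.0.1 (expiry=0+12=12). clock=0
Op 2: tick 1 -> clock=1.
Op 3: insert c.com -> 10.0.0.1 (expiry=1+1=2). clock=1
Op 4: insert b.com -> 10.0.0.2 (expiry=1+7=8). clock=1
Op 5: insert d.com -> 10.0.0.1 (expiry=1+13=14). clock=1
Op 6: tick 1 -> clock=2. purged={c.com}
Op 7: tick 1 -> clock=3.
Op 8: tick 1 -> clock=4.
Op 9: tick 1 -> clock=5.
Op 10: insert a.com -> 10.0.0.3 (expiry=5+10=15). clock=5
Op 11: tick 1 -> clock=6.
Op 12: insert d.com -> 10.0.0.2 (expiry=6+5=11). clock=6
Op 13: tick 1 -> clock=7.
Op 14: insert d.com -> 10.0.0.1 (expiry=7+8=15). clock=7
Op 15: tick 1 -> clock=8. purged={b.com}
Op 16: insert b.com -> 10.0.0.2 (expiry=8+5=13). clock=8
Op 17: insert a.com -> 10.0.0.2 (expiry=8+13=21). clock=8
Op 18: insert e.com -> 10.0.0.3 (expiry=8+4=12). clock=8
Op 19: insert b.com -> 10.0.0.1 (expiry=8+8=16). clock=8
Op 20: insert b.com -> 10.0.0.2 (expiry=8+14=22). clock=8
Op 21: tick 1 -> clock=9.
Op 22: tick 1 -> clock=10.
Op 23: tick 1 -> clock=11.
lookup b.com: present, ip=10.0.0.2 expiry=22 > clock=11

Answer: 10.0.0.2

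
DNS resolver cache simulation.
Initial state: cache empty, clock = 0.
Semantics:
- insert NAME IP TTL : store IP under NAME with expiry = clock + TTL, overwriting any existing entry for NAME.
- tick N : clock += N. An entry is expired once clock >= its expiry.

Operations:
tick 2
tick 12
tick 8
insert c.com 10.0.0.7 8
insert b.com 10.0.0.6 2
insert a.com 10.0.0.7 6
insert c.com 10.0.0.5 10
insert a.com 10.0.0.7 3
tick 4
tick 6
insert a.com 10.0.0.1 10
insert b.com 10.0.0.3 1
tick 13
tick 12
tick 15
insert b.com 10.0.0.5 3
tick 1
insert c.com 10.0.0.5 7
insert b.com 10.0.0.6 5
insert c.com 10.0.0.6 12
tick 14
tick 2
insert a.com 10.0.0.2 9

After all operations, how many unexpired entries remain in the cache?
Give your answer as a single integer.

Answer: 1

Derivation:
Op 1: tick 2 -> clock=2.
Op 2: tick 12 -> clock=14.
Op 3: tick 8 -> clock=22.
Op 4: insert c.com -> 10.0.0.7 (expiry=22+8=30). clock=22
Op 5: insert b.com -> 10.0.0.6 (expiry=22+2=24). clock=22
Op 6: insert a.com -> 10.0.0.7 (expiry=22+6=28). clock=22
Op 7: insert c.com -> 10.0.0.5 (expiry=22+10=32). clock=22
Op 8: insert a.com -> 10.0.0.7 (expiry=22+3=25). clock=22
Op 9: tick 4 -> clock=26. purged={a.com,b.com}
Op 10: tick 6 -> clock=32. purged={c.com}
Op 11: insert a.com -> 10.0.0.1 (expiry=32+10=42). clock=32
Op 12: insert b.com -> 10.0.0.3 (expiry=32+1=33). clock=32
Op 13: tick 13 -> clock=45. purged={a.com,b.com}
Op 14: tick 12 -> clock=57.
Op 15: tick 15 -> clock=72.
Op 16: insert b.com -> 10.0.0.5 (expiry=72+3=75). clock=72
Op 17: tick 1 -> clock=73.
Op 18: insert c.com -> 10.0.0.5 (expiry=73+7=80). clock=73
Op 19: insert b.com -> 10.0.0.6 (expiry=73+5=78). clock=73
Op 20: insert c.com -> 10.0.0.6 (expiry=73+12=85). clock=73
Op 21: tick 14 -> clock=87. purged={b.com,c.com}
Op 22: tick 2 -> clock=89.
Op 23: insert a.com -> 10.0.0.2 (expiry=89+9=98). clock=89
Final cache (unexpired): {a.com} -> size=1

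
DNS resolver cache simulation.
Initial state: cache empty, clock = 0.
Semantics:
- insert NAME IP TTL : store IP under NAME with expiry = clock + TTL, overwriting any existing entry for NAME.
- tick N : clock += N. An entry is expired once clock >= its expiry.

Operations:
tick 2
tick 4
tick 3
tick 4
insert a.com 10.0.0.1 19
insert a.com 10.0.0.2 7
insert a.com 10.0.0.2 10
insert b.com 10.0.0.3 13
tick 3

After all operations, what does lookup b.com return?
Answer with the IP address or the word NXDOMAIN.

Answer: 10.0.0.3

Derivation:
Op 1: tick 2 -> clock=2.
Op 2: tick 4 -> clock=6.
Op 3: tick 3 -> clock=9.
Op 4: tick 4 -> clock=13.
Op 5: insert a.com -> 10.0.0.1 (expiry=13+19=32). clock=13
Op 6: insert a.com -> 10.0.0.2 (expiry=13+7=20). clock=13
Op 7: insert a.com -> 10.0.0.2 (expiry=13+10=23). clock=13
Op 8: insert b.com -> 10.0.0.3 (expiry=13+13=26). clock=13
Op 9: tick 3 -> clock=16.
lookup b.com: present, ip=10.0.0.3 expiry=26 > clock=16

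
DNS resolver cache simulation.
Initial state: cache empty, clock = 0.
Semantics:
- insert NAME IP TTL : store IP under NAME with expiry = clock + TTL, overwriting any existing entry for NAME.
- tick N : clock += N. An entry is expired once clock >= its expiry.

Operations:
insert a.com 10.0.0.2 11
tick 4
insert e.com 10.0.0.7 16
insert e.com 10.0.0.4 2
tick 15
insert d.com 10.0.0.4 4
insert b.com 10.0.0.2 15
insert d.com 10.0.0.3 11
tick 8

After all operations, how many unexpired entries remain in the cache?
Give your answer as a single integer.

Op 1: insert a.com -> 10.0.0.2 (expiry=0+11=11). clock=0
Op 2: tick 4 -> clock=4.
Op 3: insert e.com -> 10.0.0.7 (expiry=4+16=20). clock=4
Op 4: insert e.com -> 10.0.0.4 (expiry=4+2=6). clock=4
Op 5: tick 15 -> clock=19. purged={a.com,e.com}
Op 6: insert d.com -> 10.0.0.4 (expiry=19+4=23). clock=19
Op 7: insert b.com -> 10.0.0.2 (expiry=19+15=34). clock=19
Op 8: insert d.com -> 10.0.0.3 (expiry=19+11=30). clock=19
Op 9: tick 8 -> clock=27.
Final cache (unexpired): {b.com,d.com} -> size=2

Answer: 2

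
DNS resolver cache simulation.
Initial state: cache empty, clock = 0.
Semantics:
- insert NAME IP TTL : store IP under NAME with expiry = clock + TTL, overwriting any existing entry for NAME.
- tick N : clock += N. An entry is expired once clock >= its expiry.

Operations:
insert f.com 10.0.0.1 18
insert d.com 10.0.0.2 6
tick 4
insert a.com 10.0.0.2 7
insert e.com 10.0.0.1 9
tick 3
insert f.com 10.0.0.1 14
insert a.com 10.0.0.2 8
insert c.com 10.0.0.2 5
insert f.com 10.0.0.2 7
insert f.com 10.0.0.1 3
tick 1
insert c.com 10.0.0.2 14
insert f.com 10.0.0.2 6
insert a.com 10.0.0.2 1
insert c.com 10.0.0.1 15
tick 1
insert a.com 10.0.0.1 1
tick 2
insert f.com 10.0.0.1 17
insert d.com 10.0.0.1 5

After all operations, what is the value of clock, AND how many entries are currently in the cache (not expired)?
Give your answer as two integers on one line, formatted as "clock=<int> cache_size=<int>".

Op 1: insert f.com -> 10.0.0.1 (expiry=0+18=18). clock=0
Op 2: insert d.com -> 10.0.0.2 (expiry=0+6=6). clock=0
Op 3: tick 4 -> clock=4.
Op 4: insert a.com -> 10.0.0.2 (expiry=4+7=11). clock=4
Op 5: insert e.com -> 10.0.0.1 (expiry=4+9=13). clock=4
Op 6: tick 3 -> clock=7. purged={d.com}
Op 7: insert f.com -> 10.0.0.1 (expiry=7+14=21). clock=7
Op 8: insert a.com -> 10.0.0.2 (expiry=7+8=15). clock=7
Op 9: insert c.com -> 10.0.0.2 (expiry=7+5=12). clock=7
Op 10: insert f.com -> 10.0.0.2 (expiry=7+7=14). clock=7
Op 11: insert f.com -> 10.0.0.1 (expiry=7+3=10). clock=7
Op 12: tick 1 -> clock=8.
Op 13: insert c.com -> 10.0.0.2 (expiry=8+14=22). clock=8
Op 14: insert f.com -> 10.0.0.2 (expiry=8+6=14). clock=8
Op 15: insert a.com -> 10.0.0.2 (expiry=8+1=9). clock=8
Op 16: insert c.com -> 10.0.0.1 (expiry=8+15=23). clock=8
Op 17: tick 1 -> clock=9. purged={a.com}
Op 18: insert a.com -> 10.0.0.1 (expiry=9+1=10). clock=9
Op 19: tick 2 -> clock=11. purged={a.com}
Op 20: insert f.com -> 10.0.0.1 (expiry=11+17=28). clock=11
Op 21: insert d.com -> 10.0.0.1 (expiry=11+5=16). clock=11
Final clock = 11
Final cache (unexpired): {c.com,d.com,e.com,f.com} -> size=4

Answer: clock=11 cache_size=4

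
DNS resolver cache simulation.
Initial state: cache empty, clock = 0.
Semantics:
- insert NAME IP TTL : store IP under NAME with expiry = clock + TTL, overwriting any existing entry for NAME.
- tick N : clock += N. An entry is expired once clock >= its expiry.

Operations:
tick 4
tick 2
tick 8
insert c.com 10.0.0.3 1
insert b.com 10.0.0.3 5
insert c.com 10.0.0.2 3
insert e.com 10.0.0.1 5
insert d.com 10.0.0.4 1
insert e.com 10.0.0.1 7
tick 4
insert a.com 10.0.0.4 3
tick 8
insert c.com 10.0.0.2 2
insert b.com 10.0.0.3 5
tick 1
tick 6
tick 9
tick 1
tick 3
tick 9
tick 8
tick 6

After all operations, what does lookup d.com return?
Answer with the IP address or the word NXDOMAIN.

Op 1: tick 4 -> clock=4.
Op 2: tick 2 -> clock=6.
Op 3: tick 8 -> clock=14.
Op 4: insert c.com -> 10.0.0.3 (expiry=14+1=15). clock=14
Op 5: insert b.com -> 10.0.0.3 (expiry=14+5=19). clock=14
Op 6: insert c.com -> 10.0.0.2 (expiry=14+3=17). clock=14
Op 7: insert e.com -> 10.0.0.1 (expiry=14+5=19). clock=14
Op 8: insert d.com -> 10.0.0.4 (expiry=14+1=15). clock=14
Op 9: insert e.com -> 10.0.0.1 (expiry=14+7=21). clock=14
Op 10: tick 4 -> clock=18. purged={c.com,d.com}
Op 11: insert a.com -> 10.0.0.4 (expiry=18+3=21). clock=18
Op 12: tick 8 -> clock=26. purged={a.com,b.com,e.com}
Op 13: insert c.com -> 10.0.0.2 (expiry=26+2=28). clock=26
Op 14: insert b.com -> 10.0.0.3 (expiry=26+5=31). clock=26
Op 15: tick 1 -> clock=27.
Op 16: tick 6 -> clock=33. purged={b.com,c.com}
Op 17: tick 9 -> clock=42.
Op 18: tick 1 -> clock=43.
Op 19: tick 3 -> clock=46.
Op 20: tick 9 -> clock=55.
Op 21: tick 8 -> clock=63.
Op 22: tick 6 -> clock=69.
lookup d.com: not in cache (expired or never inserted)

Answer: NXDOMAIN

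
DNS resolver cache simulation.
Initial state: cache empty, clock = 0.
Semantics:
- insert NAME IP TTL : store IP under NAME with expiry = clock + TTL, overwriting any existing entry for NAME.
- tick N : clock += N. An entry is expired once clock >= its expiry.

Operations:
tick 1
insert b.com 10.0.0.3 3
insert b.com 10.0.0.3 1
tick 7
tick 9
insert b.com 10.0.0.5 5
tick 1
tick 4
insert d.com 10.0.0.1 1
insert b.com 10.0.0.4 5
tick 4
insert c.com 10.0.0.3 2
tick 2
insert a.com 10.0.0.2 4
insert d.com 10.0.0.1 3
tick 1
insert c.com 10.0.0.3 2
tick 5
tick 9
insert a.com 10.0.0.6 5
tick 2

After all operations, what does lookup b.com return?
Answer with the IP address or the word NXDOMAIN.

Op 1: tick 1 -> clock=1.
Op 2: insert b.com -> 10.0.0.3 (expiry=1+3=4). clock=1
Op 3: insert b.com -> 10.0.0.3 (expiry=1+1=2). clock=1
Op 4: tick 7 -> clock=8. purged={b.com}
Op 5: tick 9 -> clock=17.
Op 6: insert b.com -> 10.0.0.5 (expiry=17+5=22). clock=17
Op 7: tick 1 -> clock=18.
Op 8: tick 4 -> clock=22. purged={b.com}
Op 9: insert d.com -> 10.0.0.1 (expiry=22+1=23). clock=22
Op 10: insert b.com -> 10.0.0.4 (expiry=22+5=27). clock=22
Op 11: tick 4 -> clock=26. purged={d.com}
Op 12: insert c.com -> 10.0.0.3 (expiry=26+2=28). clock=26
Op 13: tick 2 -> clock=28. purged={b.com,c.com}
Op 14: insert a.com -> 10.0.0.2 (expiry=28+4=32). clock=28
Op 15: insert d.com -> 10.0.0.1 (expiry=28+3=31). clock=28
Op 16: tick 1 -> clock=29.
Op 17: insert c.com -> 10.0.0.3 (expiry=29+2=31). clock=29
Op 18: tick 5 -> clock=34. purged={a.com,c.com,d.com}
Op 19: tick 9 -> clock=43.
Op 20: insert a.com -> 10.0.0.6 (expiry=43+5=48). clock=43
Op 21: tick 2 -> clock=45.
lookup b.com: not in cache (expired or never inserted)

Answer: NXDOMAIN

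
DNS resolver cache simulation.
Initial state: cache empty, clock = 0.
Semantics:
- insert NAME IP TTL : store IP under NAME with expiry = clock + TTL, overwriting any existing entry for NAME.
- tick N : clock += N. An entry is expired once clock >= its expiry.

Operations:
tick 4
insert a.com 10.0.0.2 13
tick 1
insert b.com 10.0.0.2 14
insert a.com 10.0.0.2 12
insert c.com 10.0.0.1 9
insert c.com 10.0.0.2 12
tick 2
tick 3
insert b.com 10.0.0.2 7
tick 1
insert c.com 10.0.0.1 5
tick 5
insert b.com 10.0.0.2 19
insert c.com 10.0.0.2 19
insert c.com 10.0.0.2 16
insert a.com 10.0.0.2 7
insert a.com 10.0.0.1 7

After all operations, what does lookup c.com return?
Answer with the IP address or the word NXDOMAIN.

Op 1: tick 4 -> clock=4.
Op 2: insert a.com -> 10.0.0.2 (expiry=4+13=17). clock=4
Op 3: tick 1 -> clock=5.
Op 4: insert b.com -> 10.0.0.2 (expiry=5+14=19). clock=5
Op 5: insert a.com -> 10.0.0.2 (expiry=5+12=17). clock=5
Op 6: insert c.com -> 10.0.0.1 (expiry=5+9=14). clock=5
Op 7: insert c.com -> 10.0.0.2 (expiry=5+12=17). clock=5
Op 8: tick 2 -> clock=7.
Op 9: tick 3 -> clock=10.
Op 10: insert b.com -> 10.0.0.2 (expiry=10+7=17). clock=10
Op 11: tick 1 -> clock=11.
Op 12: insert c.com -> 10.0.0.1 (expiry=11+5=16). clock=11
Op 13: tick 5 -> clock=16. purged={c.com}
Op 14: insert b.com -> 10.0.0.2 (expiry=16+19=35). clock=16
Op 15: insert c.com -> 10.0.0.2 (expiry=16+19=35). clock=16
Op 16: insert c.com -> 10.0.0.2 (expiry=16+16=32). clock=16
Op 17: insert a.com -> 10.0.0.2 (expiry=16+7=23). clock=16
Op 18: insert a.com -> 10.0.0.1 (expiry=16+7=23). clock=16
lookup c.com: present, ip=10.0.0.2 expiry=32 > clock=16

Answer: 10.0.0.2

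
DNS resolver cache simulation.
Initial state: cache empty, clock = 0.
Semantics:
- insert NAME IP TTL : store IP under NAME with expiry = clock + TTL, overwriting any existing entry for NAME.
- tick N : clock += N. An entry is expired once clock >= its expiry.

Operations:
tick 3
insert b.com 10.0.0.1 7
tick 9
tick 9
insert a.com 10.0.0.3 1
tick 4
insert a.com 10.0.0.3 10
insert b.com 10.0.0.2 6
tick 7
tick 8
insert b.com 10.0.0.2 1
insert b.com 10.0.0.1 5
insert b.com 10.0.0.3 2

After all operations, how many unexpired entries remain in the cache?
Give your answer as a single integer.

Op 1: tick 3 -> clock=3.
Op 2: insert b.com -> 10.0.0.1 (expiry=3+7=10). clock=3
Op 3: tick 9 -> clock=12. purged={b.com}
Op 4: tick 9 -> clock=21.
Op 5: insert a.com -> 10.0.0.3 (expiry=21+1=22). clock=21
Op 6: tick 4 -> clock=25. purged={a.com}
Op 7: insert a.com -> 10.0.0.3 (expiry=25+10=35). clock=25
Op 8: insert b.com -> 10.0.0.2 (expiry=25+6=31). clock=25
Op 9: tick 7 -> clock=32. purged={b.com}
Op 10: tick 8 -> clock=40. purged={a.com}
Op 11: insert b.com -> 10.0.0.2 (expiry=40+1=41). clock=40
Op 12: insert b.com -> 10.0.0.1 (expiry=40+5=45). clock=40
Op 13: insert b.com -> 10.0.0.3 (expiry=40+2=42). clock=40
Final cache (unexpired): {b.com} -> size=1

Answer: 1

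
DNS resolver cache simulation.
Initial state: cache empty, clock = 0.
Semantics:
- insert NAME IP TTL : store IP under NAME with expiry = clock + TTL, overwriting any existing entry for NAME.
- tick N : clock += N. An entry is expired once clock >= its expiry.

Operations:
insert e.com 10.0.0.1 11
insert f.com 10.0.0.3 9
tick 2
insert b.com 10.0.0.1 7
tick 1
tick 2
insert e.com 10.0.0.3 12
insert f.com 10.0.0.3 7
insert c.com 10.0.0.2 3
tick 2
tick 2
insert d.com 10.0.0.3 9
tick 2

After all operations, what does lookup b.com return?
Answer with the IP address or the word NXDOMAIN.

Answer: NXDOMAIN

Derivation:
Op 1: insert e.com -> 10.0.0.1 (expiry=0+11=11). clock=0
Op 2: insert f.com -> 10.0.0.3 (expiry=0+9=9). clock=0
Op 3: tick 2 -> clock=2.
Op 4: insert b.com -> 10.0.0.1 (expiry=2+7=9). clock=2
Op 5: tick 1 -> clock=3.
Op 6: tick 2 -> clock=5.
Op 7: insert e.com -> 10.0.0.3 (expiry=5+12=17). clock=5
Op 8: insert f.com -> 10.0.0.3 (expiry=5+7=12). clock=5
Op 9: insert c.com -> 10.0.0.2 (expiry=5+3=8). clock=5
Op 10: tick 2 -> clock=7.
Op 11: tick 2 -> clock=9. purged={b.com,c.com}
Op 12: insert d.com -> 10.0.0.3 (expiry=9+9=18). clock=9
Op 13: tick 2 -> clock=11.
lookup b.com: not in cache (expired or never inserted)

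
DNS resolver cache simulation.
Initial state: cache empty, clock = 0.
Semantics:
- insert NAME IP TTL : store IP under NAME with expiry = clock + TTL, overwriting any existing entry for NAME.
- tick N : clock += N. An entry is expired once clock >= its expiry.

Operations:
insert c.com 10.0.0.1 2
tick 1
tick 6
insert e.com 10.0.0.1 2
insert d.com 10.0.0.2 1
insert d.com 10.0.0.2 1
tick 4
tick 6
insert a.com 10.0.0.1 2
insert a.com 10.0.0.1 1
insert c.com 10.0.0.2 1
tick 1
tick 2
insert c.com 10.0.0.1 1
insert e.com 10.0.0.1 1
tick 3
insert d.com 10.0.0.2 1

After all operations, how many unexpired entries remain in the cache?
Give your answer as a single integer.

Op 1: insert c.com -> 10.0.0.1 (expiry=0+2=2). clock=0
Op 2: tick 1 -> clock=1.
Op 3: tick 6 -> clock=7. purged={c.com}
Op 4: insert e.com -> 10.0.0.1 (expiry=7+2=9). clock=7
Op 5: insert d.com -> 10.0.0.2 (expiry=7+1=8). clock=7
Op 6: insert d.com -> 10.0.0.2 (expiry=7+1=8). clock=7
Op 7: tick 4 -> clock=11. purged={d.com,e.com}
Op 8: tick 6 -> clock=17.
Op 9: insert a.com -> 10.0.0.1 (expiry=17+2=19). clock=17
Op 10: insert a.com -> 10.0.0.1 (expiry=17+1=18). clock=17
Op 11: insert c.com -> 10.0.0.2 (expiry=17+1=18). clock=17
Op 12: tick 1 -> clock=18. purged={a.com,c.com}
Op 13: tick 2 -> clock=20.
Op 14: insert c.com -> 10.0.0.1 (expiry=20+1=21). clock=20
Op 15: insert e.com -> 10.0.0.1 (expiry=20+1=21). clock=20
Op 16: tick 3 -> clock=23. purged={c.com,e.com}
Op 17: insert d.com -> 10.0.0.2 (expiry=23+1=24). clock=23
Final cache (unexpired): {d.com} -> size=1

Answer: 1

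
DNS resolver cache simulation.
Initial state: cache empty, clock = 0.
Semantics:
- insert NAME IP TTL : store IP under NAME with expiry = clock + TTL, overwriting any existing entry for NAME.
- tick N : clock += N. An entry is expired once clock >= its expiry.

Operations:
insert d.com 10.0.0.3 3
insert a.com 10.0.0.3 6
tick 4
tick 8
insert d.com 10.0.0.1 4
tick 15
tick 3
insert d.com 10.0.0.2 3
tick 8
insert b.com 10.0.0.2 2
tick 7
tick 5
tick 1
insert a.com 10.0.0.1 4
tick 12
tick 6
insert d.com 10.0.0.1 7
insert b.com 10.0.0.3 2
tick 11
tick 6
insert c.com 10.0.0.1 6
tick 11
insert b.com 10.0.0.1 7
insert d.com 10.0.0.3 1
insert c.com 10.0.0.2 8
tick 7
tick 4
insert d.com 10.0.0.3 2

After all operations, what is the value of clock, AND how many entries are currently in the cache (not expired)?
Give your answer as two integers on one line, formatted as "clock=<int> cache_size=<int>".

Op 1: insert d.com -> 10.0.0.3 (expiry=0+3=3). clock=0
Op 2: insert a.com -> 10.0.0.3 (expiry=0+6=6). clock=0
Op 3: tick 4 -> clock=4. purged={d.com}
Op 4: tick 8 -> clock=12. purged={a.com}
Op 5: insert d.com -> 10.0.0.1 (expiry=12+4=16). clock=12
Op 6: tick 15 -> clock=27. purged={d.com}
Op 7: tick 3 -> clock=30.
Op 8: insert d.com -> 10.0.0.2 (expiry=30+3=33). clock=30
Op 9: tick 8 -> clock=38. purged={d.com}
Op 10: insert b.com -> 10.0.0.2 (expiry=38+2=40). clock=38
Op 11: tick 7 -> clock=45. purged={b.com}
Op 12: tick 5 -> clock=50.
Op 13: tick 1 -> clock=51.
Op 14: insert a.com -> 10.0.0.1 (expiry=51+4=55). clock=51
Op 15: tick 12 -> clock=63. purged={a.com}
Op 16: tick 6 -> clock=69.
Op 17: insert d.com -> 10.0.0.1 (expiry=69+7=76). clock=69
Op 18: insert b.com -> 10.0.0.3 (expiry=69+2=71). clock=69
Op 19: tick 11 -> clock=80. purged={b.com,d.com}
Op 20: tick 6 -> clock=86.
Op 21: insert c.com -> 10.0.0.1 (expiry=86+6=92). clock=86
Op 22: tick 11 -> clock=97. purged={c.com}
Op 23: insert b.com -> 10.0.0.1 (expiry=97+7=104). clock=97
Op 24: insert d.com -> 10.0.0.3 (expiry=97+1=98). clock=97
Op 25: insert c.com -> 10.0.0.2 (expiry=97+8=105). clock=97
Op 26: tick 7 -> clock=104. purged={b.com,d.com}
Op 27: tick 4 -> clock=108. purged={c.com}
Op 28: insert d.com -> 10.0.0.3 (expiry=108+2=110). clock=108
Final clock = 108
Final cache (unexpired): {d.com} -> size=1

Answer: clock=108 cache_size=1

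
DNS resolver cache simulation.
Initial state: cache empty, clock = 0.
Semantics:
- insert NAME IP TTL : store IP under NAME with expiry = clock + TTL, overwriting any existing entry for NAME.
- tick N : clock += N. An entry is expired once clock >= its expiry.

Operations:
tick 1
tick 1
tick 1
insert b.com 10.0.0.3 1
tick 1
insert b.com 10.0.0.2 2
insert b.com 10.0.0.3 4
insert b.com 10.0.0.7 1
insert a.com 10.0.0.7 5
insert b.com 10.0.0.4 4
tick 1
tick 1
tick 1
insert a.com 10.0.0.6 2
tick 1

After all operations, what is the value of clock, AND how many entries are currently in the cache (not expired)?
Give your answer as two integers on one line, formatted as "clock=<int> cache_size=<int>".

Op 1: tick 1 -> clock=1.
Op 2: tick 1 -> clock=2.
Op 3: tick 1 -> clock=3.
Op 4: insert b.com -> 10.0.0.3 (expiry=3+1=4). clock=3
Op 5: tick 1 -> clock=4. purged={b.com}
Op 6: insert b.com -> 10.0.0.2 (expiry=4+2=6). clock=4
Op 7: insert b.com -> 10.0.0.3 (expiry=4+4=8). clock=4
Op 8: insert b.com -> 10.0.0.7 (expiry=4+1=5). clock=4
Op 9: insert a.com -> 10.0.0.7 (expiry=4+5=9). clock=4
Op 10: insert b.com -> 10.0.0.4 (expiry=4+4=8). clock=4
Op 11: tick 1 -> clock=5.
Op 12: tick 1 -> clock=6.
Op 13: tick 1 -> clock=7.
Op 14: insert a.com -> 10.0.0.6 (expiry=7+2=9). clock=7
Op 15: tick 1 -> clock=8. purged={b.com}
Final clock = 8
Final cache (unexpired): {a.com} -> size=1

Answer: clock=8 cache_size=1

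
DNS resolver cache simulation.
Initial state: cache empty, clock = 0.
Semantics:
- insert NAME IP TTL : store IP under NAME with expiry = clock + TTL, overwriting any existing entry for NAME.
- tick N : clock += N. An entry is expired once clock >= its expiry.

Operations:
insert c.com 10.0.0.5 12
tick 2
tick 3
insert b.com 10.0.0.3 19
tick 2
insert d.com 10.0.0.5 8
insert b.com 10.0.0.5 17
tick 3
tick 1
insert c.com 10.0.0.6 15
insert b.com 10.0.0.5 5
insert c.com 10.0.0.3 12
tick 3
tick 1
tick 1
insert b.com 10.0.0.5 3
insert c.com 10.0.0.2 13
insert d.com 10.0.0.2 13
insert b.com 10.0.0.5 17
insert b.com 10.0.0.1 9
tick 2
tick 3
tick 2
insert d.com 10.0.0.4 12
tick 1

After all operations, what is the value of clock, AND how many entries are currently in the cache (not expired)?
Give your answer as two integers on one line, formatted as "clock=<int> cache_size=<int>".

Answer: clock=24 cache_size=3

Derivation:
Op 1: insert c.com -> 10.0.0.5 (expiry=0+12=12). clock=0
Op 2: tick 2 -> clock=2.
Op 3: tick 3 -> clock=5.
Op 4: insert b.com -> 10.0.0.3 (expiry=5+19=24). clock=5
Op 5: tick 2 -> clock=7.
Op 6: insert d.com -> 10.0.0.5 (expiry=7+8=15). clock=7
Op 7: insert b.com -> 10.0.0.5 (expiry=7+17=24). clock=7
Op 8: tick 3 -> clock=10.
Op 9: tick 1 -> clock=11.
Op 10: insert c.com -> 10.0.0.6 (expiry=11+15=26). clock=11
Op 11: insert b.com -> 10.0.0.5 (expiry=11+5=16). clock=11
Op 12: insert c.com -> 10.0.0.3 (expiry=11+12=23). clock=11
Op 13: tick 3 -> clock=14.
Op 14: tick 1 -> clock=15. purged={d.com}
Op 15: tick 1 -> clock=16. purged={b.com}
Op 16: insert b.com -> 10.0.0.5 (expiry=16+3=19). clock=16
Op 17: insert c.com -> 10.0.0.2 (expiry=16+13=29). clock=16
Op 18: insert d.com -> 10.0.0.2 (expiry=16+13=29). clock=16
Op 19: insert b.com -> 10.0.0.5 (expiry=16+17=33). clock=16
Op 20: insert b.com -> 10.0.0.1 (expiry=16+9=25). clock=16
Op 21: tick 2 -> clock=18.
Op 22: tick 3 -> clock=21.
Op 23: tick 2 -> clock=23.
Op 24: insert d.com -> 10.0.0.4 (expiry=23+12=35). clock=23
Op 25: tick 1 -> clock=24.
Final clock = 24
Final cache (unexpired): {b.com,c.com,d.com} -> size=3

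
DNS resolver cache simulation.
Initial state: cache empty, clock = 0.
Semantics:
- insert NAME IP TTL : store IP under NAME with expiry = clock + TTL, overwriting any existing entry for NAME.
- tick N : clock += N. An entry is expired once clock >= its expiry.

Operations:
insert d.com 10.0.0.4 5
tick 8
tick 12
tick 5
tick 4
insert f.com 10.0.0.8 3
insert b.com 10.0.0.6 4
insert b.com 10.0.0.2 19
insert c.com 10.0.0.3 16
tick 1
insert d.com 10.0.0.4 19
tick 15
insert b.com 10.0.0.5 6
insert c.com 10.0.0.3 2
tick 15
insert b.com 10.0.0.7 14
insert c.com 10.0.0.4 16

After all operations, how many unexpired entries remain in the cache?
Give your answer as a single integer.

Answer: 2

Derivation:
Op 1: insert d.com -> 10.0.0.4 (expiry=0+5=5). clock=0
Op 2: tick 8 -> clock=8. purged={d.com}
Op 3: tick 12 -> clock=20.
Op 4: tick 5 -> clock=25.
Op 5: tick 4 -> clock=29.
Op 6: insert f.com -> 10.0.0.8 (expiry=29+3=32). clock=29
Op 7: insert b.com -> 10.0.0.6 (expiry=29+4=33). clock=29
Op 8: insert b.com -> 10.0.0.2 (expiry=29+19=48). clock=29
Op 9: insert c.com -> 10.0.0.3 (expiry=29+16=45). clock=29
Op 10: tick 1 -> clock=30.
Op 11: insert d.com -> 10.0.0.4 (expiry=30+19=49). clock=30
Op 12: tick 15 -> clock=45. purged={c.com,f.com}
Op 13: insert b.com -> 10.0.0.5 (expiry=45+6=51). clock=45
Op 14: insert c.com -> 10.0.0.3 (expiry=45+2=47). clock=45
Op 15: tick 15 -> clock=60. purged={b.com,c.com,d.com}
Op 16: insert b.com -> 10.0.0.7 (expiry=60+14=74). clock=60
Op 17: insert c.com -> 10.0.0.4 (expiry=60+16=76). clock=60
Final cache (unexpired): {b.com,c.com} -> size=2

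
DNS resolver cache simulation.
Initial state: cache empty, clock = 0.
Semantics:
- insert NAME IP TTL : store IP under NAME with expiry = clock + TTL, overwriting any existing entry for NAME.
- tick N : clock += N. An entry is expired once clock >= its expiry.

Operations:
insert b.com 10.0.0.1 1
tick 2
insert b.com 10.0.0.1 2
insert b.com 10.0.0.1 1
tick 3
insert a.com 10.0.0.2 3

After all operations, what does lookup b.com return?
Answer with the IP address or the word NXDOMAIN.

Op 1: insert b.com -> 10.0.0.1 (expiry=0+1=1). clock=0
Op 2: tick 2 -> clock=2. purged={b.com}
Op 3: insert b.com -> 10.0.0.1 (expiry=2+2=4). clock=2
Op 4: insert b.com -> 10.0.0.1 (expiry=2+1=3). clock=2
Op 5: tick 3 -> clock=5. purged={b.com}
Op 6: insert a.com -> 10.0.0.2 (expiry=5+3=8). clock=5
lookup b.com: not in cache (expired or never inserted)

Answer: NXDOMAIN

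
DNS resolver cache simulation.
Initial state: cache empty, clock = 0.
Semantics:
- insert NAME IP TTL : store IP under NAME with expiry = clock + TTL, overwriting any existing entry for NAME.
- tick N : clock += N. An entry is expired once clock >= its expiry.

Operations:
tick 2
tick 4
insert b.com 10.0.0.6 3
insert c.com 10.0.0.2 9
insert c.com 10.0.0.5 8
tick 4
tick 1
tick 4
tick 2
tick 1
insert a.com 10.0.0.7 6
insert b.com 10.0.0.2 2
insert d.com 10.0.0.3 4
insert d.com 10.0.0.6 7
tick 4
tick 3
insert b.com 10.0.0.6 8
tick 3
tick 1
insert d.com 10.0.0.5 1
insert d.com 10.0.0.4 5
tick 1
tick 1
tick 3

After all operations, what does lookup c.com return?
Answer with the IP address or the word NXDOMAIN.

Op 1: tick 2 -> clock=2.
Op 2: tick 4 -> clock=6.
Op 3: insert b.com -> 10.0.0.6 (expiry=6+3=9). clock=6
Op 4: insert c.com -> 10.0.0.2 (expiry=6+9=15). clock=6
Op 5: insert c.com -> 10.0.0.5 (expiry=6+8=14). clock=6
Op 6: tick 4 -> clock=10. purged={b.com}
Op 7: tick 1 -> clock=11.
Op 8: tick 4 -> clock=15. purged={c.com}
Op 9: tick 2 -> clock=17.
Op 10: tick 1 -> clock=18.
Op 11: insert a.com -> 10.0.0.7 (expiry=18+6=24). clock=18
Op 12: insert b.com -> 10.0.0.2 (expiry=18+2=20). clock=18
Op 13: insert d.com -> 10.0.0.3 (expiry=18+4=22). clock=18
Op 14: insert d.com -> 10.0.0.6 (expiry=18+7=25). clock=18
Op 15: tick 4 -> clock=22. purged={b.com}
Op 16: tick 3 -> clock=25. purged={a.com,d.com}
Op 17: insert b.com -> 10.0.0.6 (expiry=25+8=33). clock=25
Op 18: tick 3 -> clock=28.
Op 19: tick 1 -> clock=29.
Op 20: insert d.com -> 10.0.0.5 (expiry=29+1=30). clock=29
Op 21: insert d.com -> 10.0.0.4 (expiry=29+5=34). clock=29
Op 22: tick 1 -> clock=30.
Op 23: tick 1 -> clock=31.
Op 24: tick 3 -> clock=34. purged={b.com,d.com}
lookup c.com: not in cache (expired or never inserted)

Answer: NXDOMAIN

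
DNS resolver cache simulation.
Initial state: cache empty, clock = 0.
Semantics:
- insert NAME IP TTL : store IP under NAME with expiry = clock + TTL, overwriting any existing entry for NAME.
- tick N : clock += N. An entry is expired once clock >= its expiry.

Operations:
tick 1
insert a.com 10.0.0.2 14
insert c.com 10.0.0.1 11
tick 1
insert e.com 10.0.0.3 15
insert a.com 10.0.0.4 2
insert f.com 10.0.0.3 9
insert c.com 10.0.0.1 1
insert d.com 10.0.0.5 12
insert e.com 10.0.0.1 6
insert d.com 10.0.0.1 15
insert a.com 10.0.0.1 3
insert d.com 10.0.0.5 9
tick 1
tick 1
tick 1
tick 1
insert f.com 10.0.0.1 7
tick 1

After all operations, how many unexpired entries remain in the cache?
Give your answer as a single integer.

Op 1: tick 1 -> clock=1.
Op 2: insert a.com -> 10.0.0.2 (expiry=1+14=15). clock=1
Op 3: insert c.com -> 10.0.0.1 (expiry=1+11=12). clock=1
Op 4: tick 1 -> clock=2.
Op 5: insert e.com -> 10.0.0.3 (expiry=2+15=17). clock=2
Op 6: insert a.com -> 10.0.0.4 (expiry=2+2=4). clock=2
Op 7: insert f.com -> 10.0.0.3 (expiry=2+9=11). clock=2
Op 8: insert c.com -> 10.0.0.1 (expiry=2+1=3). clock=2
Op 9: insert d.com -> 10.0.0.5 (expiry=2+12=14). clock=2
Op 10: insert e.com -> 10.0.0.1 (expiry=2+6=8). clock=2
Op 11: insert d.com -> 10.0.0.1 (expiry=2+15=17). clock=2
Op 12: insert a.com -> 10.0.0.1 (expiry=2+3=5). clock=2
Op 13: insert d.com -> 10.0.0.5 (expiry=2+9=11). clock=2
Op 14: tick 1 -> clock=3. purged={c.com}
Op 15: tick 1 -> clock=4.
Op 16: tick 1 -> clock=5. purged={a.com}
Op 17: tick 1 -> clock=6.
Op 18: insert f.com -> 10.0.0.1 (expiry=6+7=13). clock=6
Op 19: tick 1 -> clock=7.
Final cache (unexpired): {d.com,e.com,f.com} -> size=3

Answer: 3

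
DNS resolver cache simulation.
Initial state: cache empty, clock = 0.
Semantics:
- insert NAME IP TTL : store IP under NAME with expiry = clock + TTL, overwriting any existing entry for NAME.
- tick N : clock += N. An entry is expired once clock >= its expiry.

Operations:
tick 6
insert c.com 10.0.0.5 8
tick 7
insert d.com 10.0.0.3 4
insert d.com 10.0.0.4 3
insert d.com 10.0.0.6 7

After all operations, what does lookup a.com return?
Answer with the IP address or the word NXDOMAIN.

Answer: NXDOMAIN

Derivation:
Op 1: tick 6 -> clock=6.
Op 2: insert c.com -> 10.0.0.5 (expiry=6+8=14). clock=6
Op 3: tick 7 -> clock=13.
Op 4: insert d.com -> 10.0.0.3 (expiry=13+4=17). clock=13
Op 5: insert d.com -> 10.0.0.4 (expiry=13+3=16). clock=13
Op 6: insert d.com -> 10.0.0.6 (expiry=13+7=20). clock=13
lookup a.com: not in cache (expired or never inserted)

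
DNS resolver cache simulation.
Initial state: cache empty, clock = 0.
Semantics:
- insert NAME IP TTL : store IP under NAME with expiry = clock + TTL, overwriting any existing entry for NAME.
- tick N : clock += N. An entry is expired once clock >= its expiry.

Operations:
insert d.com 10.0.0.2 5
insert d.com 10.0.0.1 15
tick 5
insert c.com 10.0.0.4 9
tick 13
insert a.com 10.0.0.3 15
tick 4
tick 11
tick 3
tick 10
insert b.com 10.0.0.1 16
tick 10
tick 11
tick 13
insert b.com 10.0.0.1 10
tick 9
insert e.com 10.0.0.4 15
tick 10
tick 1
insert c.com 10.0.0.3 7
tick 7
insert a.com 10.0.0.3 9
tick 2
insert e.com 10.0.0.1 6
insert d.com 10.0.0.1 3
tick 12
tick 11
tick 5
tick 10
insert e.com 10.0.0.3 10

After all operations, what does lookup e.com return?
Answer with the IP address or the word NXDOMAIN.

Op 1: insert d.com -> 10.0.0.2 (expiry=0+5=5). clock=0
Op 2: insert d.com -> 10.0.0.1 (expiry=0+15=15). clock=0
Op 3: tick 5 -> clock=5.
Op 4: insert c.com -> 10.0.0.4 (expiry=5+9=14). clock=5
Op 5: tick 13 -> clock=18. purged={c.com,d.com}
Op 6: insert a.com -> 10.0.0.3 (expiry=18+15=33). clock=18
Op 7: tick 4 -> clock=22.
Op 8: tick 11 -> clock=33. purged={a.com}
Op 9: tick 3 -> clock=36.
Op 10: tick 10 -> clock=46.
Op 11: insert b.com -> 10.0.0.1 (expiry=46+16=62). clock=46
Op 12: tick 10 -> clock=56.
Op 13: tick 11 -> clock=67. purged={b.com}
Op 14: tick 13 -> clock=80.
Op 15: insert b.com -> 10.0.0.1 (expiry=80+10=90). clock=80
Op 16: tick 9 -> clock=89.
Op 17: insert e.com -> 10.0.0.4 (expiry=89+15=104). clock=89
Op 18: tick 10 -> clock=99. purged={b.com}
Op 19: tick 1 -> clock=100.
Op 20: insert c.com -> 10.0.0.3 (expiry=100+7=107). clock=100
Op 21: tick 7 -> clock=107. purged={c.com,e.com}
Op 22: insert a.com -> 10.0.0.3 (expiry=107+9=116). clock=107
Op 23: tick 2 -> clock=109.
Op 24: insert e.com -> 10.0.0.1 (expiry=109+6=115). clock=109
Op 25: insert d.com -> 10.0.0.1 (expiry=109+3=112). clock=109
Op 26: tick 12 -> clock=121. purged={a.com,d.com,e.com}
Op 27: tick 11 -> clock=132.
Op 28: tick 5 -> clock=137.
Op 29: tick 10 -> clock=147.
Op 30: insert e.com -> 10.0.0.3 (expiry=147+10=157). clock=147
lookup e.com: present, ip=10.0.0.3 expiry=157 > clock=147

Answer: 10.0.0.3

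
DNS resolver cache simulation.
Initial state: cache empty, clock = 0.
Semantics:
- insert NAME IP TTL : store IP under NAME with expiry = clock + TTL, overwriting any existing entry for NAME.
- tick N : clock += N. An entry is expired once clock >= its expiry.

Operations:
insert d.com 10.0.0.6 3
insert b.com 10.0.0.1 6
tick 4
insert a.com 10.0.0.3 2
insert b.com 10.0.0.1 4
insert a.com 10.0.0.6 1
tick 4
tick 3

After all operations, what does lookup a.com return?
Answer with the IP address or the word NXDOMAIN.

Op 1: insert d.com -> 10.0.0.6 (expiry=0+3=3). clock=0
Op 2: insert b.com -> 10.0.0.1 (expiry=0+6=6). clock=0
Op 3: tick 4 -> clock=4. purged={d.com}
Op 4: insert a.com -> 10.0.0.3 (expiry=4+2=6). clock=4
Op 5: insert b.com -> 10.0.0.1 (expiry=4+4=8). clock=4
Op 6: insert a.com -> 10.0.0.6 (expiry=4+1=5). clock=4
Op 7: tick 4 -> clock=8. purged={a.com,b.com}
Op 8: tick 3 -> clock=11.
lookup a.com: not in cache (expired or never inserted)

Answer: NXDOMAIN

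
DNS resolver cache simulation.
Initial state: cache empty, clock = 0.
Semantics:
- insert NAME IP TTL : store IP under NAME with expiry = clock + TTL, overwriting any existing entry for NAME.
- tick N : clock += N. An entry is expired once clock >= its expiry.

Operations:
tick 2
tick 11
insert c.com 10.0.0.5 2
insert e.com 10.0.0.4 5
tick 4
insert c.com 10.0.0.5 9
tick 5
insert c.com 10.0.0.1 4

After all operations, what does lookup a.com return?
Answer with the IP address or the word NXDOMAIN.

Answer: NXDOMAIN

Derivation:
Op 1: tick 2 -> clock=2.
Op 2: tick 11 -> clock=13.
Op 3: insert c.com -> 10.0.0.5 (expiry=13+2=15). clock=13
Op 4: insert e.com -> 10.0.0.4 (expiry=13+5=18). clock=13
Op 5: tick 4 -> clock=17. purged={c.com}
Op 6: insert c.com -> 10.0.0.5 (expiry=17+9=26). clock=17
Op 7: tick 5 -> clock=22. purged={e.com}
Op 8: insert c.com -> 10.0.0.1 (expiry=22+4=26). clock=22
lookup a.com: not in cache (expired or never inserted)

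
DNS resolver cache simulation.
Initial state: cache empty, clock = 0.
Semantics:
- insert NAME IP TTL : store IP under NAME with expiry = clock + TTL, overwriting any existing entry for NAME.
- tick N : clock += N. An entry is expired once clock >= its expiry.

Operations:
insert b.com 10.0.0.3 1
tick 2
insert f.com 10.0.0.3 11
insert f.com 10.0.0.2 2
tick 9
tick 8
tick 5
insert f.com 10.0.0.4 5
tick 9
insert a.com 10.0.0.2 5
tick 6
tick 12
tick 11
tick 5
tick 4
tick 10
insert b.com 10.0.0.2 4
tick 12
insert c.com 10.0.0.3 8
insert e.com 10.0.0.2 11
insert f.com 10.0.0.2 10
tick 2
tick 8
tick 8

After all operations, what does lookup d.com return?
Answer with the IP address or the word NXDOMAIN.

Op 1: insert b.com -> 10.0.0.3 (expiry=0+1=1). clock=0
Op 2: tick 2 -> clock=2. purged={b.com}
Op 3: insert f.com -> 10.0.0.3 (expiry=2+11=13). clock=2
Op 4: insert f.com -> 10.0.0.2 (expiry=2+2=4). clock=2
Op 5: tick 9 -> clock=11. purged={f.com}
Op 6: tick 8 -> clock=19.
Op 7: tick 5 -> clock=24.
Op 8: insert f.com -> 10.0.0.4 (expiry=24+5=29). clock=24
Op 9: tick 9 -> clock=33. purged={f.com}
Op 10: insert a.com -> 10.0.0.2 (expiry=33+5=38). clock=33
Op 11: tick 6 -> clock=39. purged={a.com}
Op 12: tick 12 -> clock=51.
Op 13: tick 11 -> clock=62.
Op 14: tick 5 -> clock=67.
Op 15: tick 4 -> clock=71.
Op 16: tick 10 -> clock=81.
Op 17: insert b.com -> 10.0.0.2 (expiry=81+4=85). clock=81
Op 18: tick 12 -> clock=93. purged={b.com}
Op 19: insert c.com -> 10.0.0.3 (expiry=93+8=101). clock=93
Op 20: insert e.com -> 10.0.0.2 (expiry=93+11=104). clock=93
Op 21: insert f.com -> 10.0.0.2 (expiry=93+10=103). clock=93
Op 22: tick 2 -> clock=95.
Op 23: tick 8 -> clock=103. purged={c.com,f.com}
Op 24: tick 8 -> clock=111. purged={e.com}
lookup d.com: not in cache (expired or never inserted)

Answer: NXDOMAIN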